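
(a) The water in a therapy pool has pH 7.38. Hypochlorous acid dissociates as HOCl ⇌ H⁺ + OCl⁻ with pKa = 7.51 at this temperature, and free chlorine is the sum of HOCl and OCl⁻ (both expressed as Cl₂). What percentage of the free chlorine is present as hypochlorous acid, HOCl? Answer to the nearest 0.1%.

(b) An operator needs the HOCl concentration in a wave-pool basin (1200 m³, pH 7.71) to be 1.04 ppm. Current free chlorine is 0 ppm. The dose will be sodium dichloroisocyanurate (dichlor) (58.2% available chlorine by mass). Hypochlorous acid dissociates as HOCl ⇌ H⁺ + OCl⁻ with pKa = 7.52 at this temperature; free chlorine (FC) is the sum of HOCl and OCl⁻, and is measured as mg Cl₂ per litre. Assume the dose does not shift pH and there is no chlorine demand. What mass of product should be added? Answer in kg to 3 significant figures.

(a) 57.4%; (b) 5.47 kg

(a) [OCl⁻]/[HOCl] = 10^(pH − pKa) = 10^(7.38 − 7.51) = 10^-0.13 = 0.7413.
(a) Fraction as HOCl = 1 / (1 + 0.7413) = 0.5743.

(b) Volume: 1200 m³ = 1,200,000 L.
(b) [OCl⁻]/[HOCl] = 10^(pH − pKa) = 10^(7.71 − 7.52) = 1.549; fraction as HOCl = 1/(1 + 1.549) = 0.3923.
(b) Free chlorine required for 1.04 ppm HOCl: 1.04 / 0.3923 = 2.651 ppm.
(b) FC to add: 2.651 − 0 = 2.651 mg/L as Cl₂.
(b) Cl₂ equivalent: 2.651 mg/L × 1,200,000 L = 3181 g.
(b) Product at 58.2% available Cl: 3181 / 0.582 = 5466 g.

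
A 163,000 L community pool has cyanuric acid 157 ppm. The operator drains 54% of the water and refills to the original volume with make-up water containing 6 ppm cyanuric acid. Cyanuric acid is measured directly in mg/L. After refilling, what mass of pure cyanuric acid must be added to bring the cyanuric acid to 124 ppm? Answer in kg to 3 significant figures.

7.91 kg

After draining 54% and refilling: 157 × 0.46 + 6 × 0.54 = 75.46 ppm.
Deficit to target: 124 − 75.46 = 48.54 mg/L.
Mass: 48.54 mg/L × 163,000 L = 7912 g cyanuric acid.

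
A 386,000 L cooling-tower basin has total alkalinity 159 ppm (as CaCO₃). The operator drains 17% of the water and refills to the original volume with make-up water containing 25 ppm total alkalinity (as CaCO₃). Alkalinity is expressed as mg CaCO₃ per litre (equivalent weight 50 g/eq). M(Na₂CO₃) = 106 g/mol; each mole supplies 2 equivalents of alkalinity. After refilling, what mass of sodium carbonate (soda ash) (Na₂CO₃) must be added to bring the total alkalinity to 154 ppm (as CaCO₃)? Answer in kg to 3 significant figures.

7.27 kg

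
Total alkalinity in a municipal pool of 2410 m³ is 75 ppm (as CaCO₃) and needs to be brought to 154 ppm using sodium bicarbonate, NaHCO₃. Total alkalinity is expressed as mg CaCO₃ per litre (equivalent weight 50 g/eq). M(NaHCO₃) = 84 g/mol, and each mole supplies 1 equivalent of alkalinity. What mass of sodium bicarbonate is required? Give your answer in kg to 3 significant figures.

Volume: 2410 m³ = 2,410,000 L.
Alkalinity to add: (154 − 75) = 79 mg/L as CaCO₃ × 2,410,000 L = 190,400 g as CaCO₃.
Equivalents: 190,400 g ÷ 50 g/eq = 3808 eq.
NaHCO₃ supplies 1 eq per mole → 3808 mol.
Mass: 3808 mol × 84 g/mol = 319,900 g.

320 kg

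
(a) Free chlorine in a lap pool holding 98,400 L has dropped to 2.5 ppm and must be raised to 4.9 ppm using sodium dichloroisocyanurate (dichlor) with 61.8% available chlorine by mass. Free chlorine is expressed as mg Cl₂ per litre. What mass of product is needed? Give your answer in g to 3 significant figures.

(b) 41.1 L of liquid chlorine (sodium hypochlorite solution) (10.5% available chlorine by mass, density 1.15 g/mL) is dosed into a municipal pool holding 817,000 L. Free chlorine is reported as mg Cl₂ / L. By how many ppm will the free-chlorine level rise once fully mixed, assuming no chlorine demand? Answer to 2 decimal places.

(a) 382 g; (b) 6.07 ppm

(a) Chlorine deficit: 4.9 − 2.5 = 2.4 ppm = 2.4 mg/L as Cl₂.
(a) Cl₂ equivalent needed: 2.4 mg/L × 98,400 L = 236,200 mg = 236.2 g.
(a) Product at 61.8% available chlorine: 236.2 / 0.618 = 382.1 g.

(b) Mass of solution: 41.1 L × 1000 mL/L × 1.15 g/mL = 47,260 g.
(b) Available chlorine delivered: 47,260 g × 0.105 = 4963 g as Cl₂.
(b) Concentration rise: 4963 g / 817,000 L = 6.074 mg/L = 6.07 ppm.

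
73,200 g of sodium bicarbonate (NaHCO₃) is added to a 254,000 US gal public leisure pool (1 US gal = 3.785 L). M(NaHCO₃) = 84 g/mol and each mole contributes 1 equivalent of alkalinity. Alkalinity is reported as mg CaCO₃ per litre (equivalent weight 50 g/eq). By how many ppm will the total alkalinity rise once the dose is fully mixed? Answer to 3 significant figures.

Volume: 254,000 US gal × 3.785 L/gal = 961,390 L.
Moles of NaHCO₃: 73,200 g ÷ 84 g/mol = 871.4 mol → 871.4 eq of alkalinity.
As CaCO₃: 871.4 eq × 50 g/eq = 43,570 g.
Rise: 43,570 g / 961,390 L × 1000 = 45.32 mg/L.

45.3 ppm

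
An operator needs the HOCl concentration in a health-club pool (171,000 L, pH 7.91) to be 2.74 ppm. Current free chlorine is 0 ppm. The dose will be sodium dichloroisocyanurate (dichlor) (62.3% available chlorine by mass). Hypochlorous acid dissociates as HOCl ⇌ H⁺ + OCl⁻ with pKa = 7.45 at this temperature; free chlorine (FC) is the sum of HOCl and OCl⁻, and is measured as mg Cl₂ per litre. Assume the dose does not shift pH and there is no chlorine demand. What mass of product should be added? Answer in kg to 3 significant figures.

2.92 kg

[OCl⁻]/[HOCl] = 10^(pH − pKa) = 10^(7.91 − 7.45) = 2.884; fraction as HOCl = 1/(1 + 2.884) = 0.2575.
Free chlorine required for 2.74 ppm HOCl: 2.74 / 0.2575 = 10.64 ppm.
FC to add: 10.64 − 0 = 10.64 mg/L as Cl₂.
Cl₂ equivalent: 10.64 mg/L × 171,000 L = 1820 g.
Product at 62.3% available Cl: 1820 / 0.623 = 2921 g.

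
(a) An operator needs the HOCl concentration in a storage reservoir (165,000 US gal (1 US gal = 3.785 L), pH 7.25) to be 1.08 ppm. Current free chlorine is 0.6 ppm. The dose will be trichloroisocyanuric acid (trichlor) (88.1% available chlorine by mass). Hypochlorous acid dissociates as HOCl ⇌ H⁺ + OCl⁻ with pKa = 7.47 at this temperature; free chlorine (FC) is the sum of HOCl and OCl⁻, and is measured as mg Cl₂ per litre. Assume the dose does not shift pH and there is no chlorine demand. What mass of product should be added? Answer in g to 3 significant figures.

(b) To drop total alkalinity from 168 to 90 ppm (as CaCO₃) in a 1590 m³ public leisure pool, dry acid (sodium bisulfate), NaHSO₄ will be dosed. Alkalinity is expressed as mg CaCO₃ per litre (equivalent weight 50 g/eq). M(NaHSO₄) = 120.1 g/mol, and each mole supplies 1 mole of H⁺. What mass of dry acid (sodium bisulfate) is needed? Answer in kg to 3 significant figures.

(a) Volume: 165,000 US gal × 3.785 L/gal = 624,525 L.
(a) [OCl⁻]/[HOCl] = 10^(pH − pKa) = 10^(7.25 − 7.47) = 0.6026; fraction as HOCl = 1/(1 + 0.6026) = 0.624.
(a) Free chlorine required for 1.08 ppm HOCl: 1.08 / 0.624 = 1.731 ppm.
(a) FC to add: 1.731 − 0.6 = 1.131 mg/L as Cl₂.
(a) Cl₂ equivalent: 1.131 mg/L × 624,525 L = 706.2 g.
(a) Product at 88.1% available Cl: 706.2 / 0.881 = 801.6 g.

(b) Volume: 1590 m³ = 1,590,000 L.
(b) Alkalinity to neutralize: (168 − 90) = 78 mg/L as CaCO₃ × 1,590,000 L = 124,000 g as CaCO₃.
(b) Equivalents of H⁺ required: 124,000 ÷ 50 g/eq = 2480 eq = 2480 mol NaHSO₄.
(b) Mass of NaHSO₄: 2480 × 120.1 = 297,900 g.

(a) 802 g; (b) 298 kg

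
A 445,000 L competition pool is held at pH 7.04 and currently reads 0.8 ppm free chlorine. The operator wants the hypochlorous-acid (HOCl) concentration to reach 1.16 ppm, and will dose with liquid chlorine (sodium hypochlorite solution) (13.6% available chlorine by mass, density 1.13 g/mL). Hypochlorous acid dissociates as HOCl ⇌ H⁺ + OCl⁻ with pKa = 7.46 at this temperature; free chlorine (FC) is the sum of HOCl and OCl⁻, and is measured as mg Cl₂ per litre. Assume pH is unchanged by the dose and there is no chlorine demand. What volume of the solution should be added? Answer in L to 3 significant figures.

2.32 L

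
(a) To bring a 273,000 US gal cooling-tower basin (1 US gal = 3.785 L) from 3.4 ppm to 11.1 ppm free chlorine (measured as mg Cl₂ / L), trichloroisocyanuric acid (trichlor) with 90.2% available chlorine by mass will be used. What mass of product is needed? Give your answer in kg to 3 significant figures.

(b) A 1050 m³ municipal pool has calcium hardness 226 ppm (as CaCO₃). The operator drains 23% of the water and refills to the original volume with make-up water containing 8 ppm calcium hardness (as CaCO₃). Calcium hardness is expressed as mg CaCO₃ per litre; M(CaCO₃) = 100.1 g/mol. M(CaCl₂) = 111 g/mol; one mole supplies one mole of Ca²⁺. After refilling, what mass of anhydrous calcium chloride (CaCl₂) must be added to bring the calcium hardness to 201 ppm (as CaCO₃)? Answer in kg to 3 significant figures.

(a) 8.82 kg; (b) 29.3 kg

(a) Volume: 273,000 US gal × 3.785 L/gal = 1,033,305 L.
(a) Chlorine deficit: 11.1 − 3.4 = 7.7 ppm = 7.7 mg/L as Cl₂.
(a) Cl₂ equivalent needed: 7.7 mg/L × 1,033,305 L = 7,956,000 mg = 7956 g.
(a) Product at 90.2% available chlorine: 7956 / 0.902 = 8821 g.

(b) Volume: 1050 m³ = 1,050,000 L.
(b) After draining 23% and refilling: 226 × 0.77 + 8 × 0.23 = 175.86 ppm.
(b) Deficit to target: 201 − 175.86 = 25.14 mg/L.
(b) As CaCO₃: 25.14 mg/L × 1,050,000 L = 26,400 g; ÷ 100.1 = 263.7 mol Ca²⁺.
(b) Mass: 263.7 × 111 = 29,270 g.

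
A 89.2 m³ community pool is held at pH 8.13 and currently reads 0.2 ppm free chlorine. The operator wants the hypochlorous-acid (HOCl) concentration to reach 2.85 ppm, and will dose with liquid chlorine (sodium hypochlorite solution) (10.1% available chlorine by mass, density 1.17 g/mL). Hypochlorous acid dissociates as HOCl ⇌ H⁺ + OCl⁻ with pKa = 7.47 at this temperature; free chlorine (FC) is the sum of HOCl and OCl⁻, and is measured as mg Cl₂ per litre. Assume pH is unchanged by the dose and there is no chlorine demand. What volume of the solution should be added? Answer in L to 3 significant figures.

Volume: 89.2 m³ = 89,200 L.
[OCl⁻]/[HOCl] = 10^(pH − pKa) = 10^(8.13 − 7.47) = 4.571; fraction as HOCl = 1/(1 + 4.571) = 0.1795.
Free chlorine required for 2.85 ppm HOCl: 2.85 / 0.1795 = 15.88 ppm.
FC to add: 15.88 − 0.2 = 15.68 mg/L as Cl₂.
Cl₂ equivalent: 15.68 mg/L × 89,200 L = 1398 g.
Product at 10.1% available Cl: 1398 / 0.101 = 13,850 g.
Volume: 13,850 g ÷ 1.17 g/mL = 11,830 mL.

11.8 L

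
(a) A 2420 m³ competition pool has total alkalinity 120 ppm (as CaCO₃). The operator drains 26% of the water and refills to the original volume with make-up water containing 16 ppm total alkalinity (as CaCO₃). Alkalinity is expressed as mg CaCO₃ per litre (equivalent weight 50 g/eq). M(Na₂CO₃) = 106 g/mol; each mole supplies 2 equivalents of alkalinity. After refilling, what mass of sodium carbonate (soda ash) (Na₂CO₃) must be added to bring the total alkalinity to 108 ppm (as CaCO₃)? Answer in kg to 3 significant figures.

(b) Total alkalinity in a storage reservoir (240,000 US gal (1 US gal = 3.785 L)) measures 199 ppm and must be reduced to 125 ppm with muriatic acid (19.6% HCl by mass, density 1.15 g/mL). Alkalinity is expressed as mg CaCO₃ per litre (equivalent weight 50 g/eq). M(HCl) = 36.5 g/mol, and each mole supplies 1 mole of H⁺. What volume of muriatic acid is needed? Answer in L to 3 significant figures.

(a) 38.6 kg; (b) 218 L

(a) Volume: 2420 m³ = 2,420,000 L.
(a) After draining 26% and refilling: 120 × 0.74 + 16 × 0.26 = 92.96 ppm.
(a) Deficit to target: 108 − 92.96 = 15.04 mg/L.
(a) As CaCO₃: 15.04 mg/L × 2,420,000 L = 36,400 g; ÷ 50 g/eq ÷ 2 = 364 mol Na₂CO₃.
(a) Mass: 364 × 106 = 38,580 g.

(b) Volume: 240,000 US gal × 3.785 L/gal = 908,400 L.
(b) Alkalinity to neutralize: (199 − 125) = 74 mg/L as CaCO₃ × 908,400 L = 67,220 g as CaCO₃.
(b) Equivalents of H⁺ required: 67,220 ÷ 50 g/eq = 1344 eq = 1344 mol HCl.
(b) Mass of HCl: 1344 × 36.5 = 49,070 g.
(b) Mass of 19.6% solution: 49,070 / 0.196 = 250,400 g.
(b) Volume: 250,400 g ÷ 1.15 g/mL = 217,700 mL.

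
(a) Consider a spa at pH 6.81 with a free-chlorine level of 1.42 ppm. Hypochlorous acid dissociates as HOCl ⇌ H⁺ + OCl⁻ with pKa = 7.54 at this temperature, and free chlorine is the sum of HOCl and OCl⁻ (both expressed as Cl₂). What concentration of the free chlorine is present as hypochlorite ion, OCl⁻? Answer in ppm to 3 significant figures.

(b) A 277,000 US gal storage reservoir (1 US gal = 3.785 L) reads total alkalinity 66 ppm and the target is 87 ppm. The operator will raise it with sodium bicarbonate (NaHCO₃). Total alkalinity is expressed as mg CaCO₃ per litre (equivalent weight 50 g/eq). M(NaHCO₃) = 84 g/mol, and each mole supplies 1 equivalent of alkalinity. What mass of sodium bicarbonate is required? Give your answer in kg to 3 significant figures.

(a) 0.223 ppm; (b) 37.0 kg

(a) [OCl⁻]/[HOCl] = 10^(pH − pKa) = 10^(6.81 − 7.54) = 10^-0.73 = 0.1862.
(a) Fraction as HOCl = 1 / (1 + 0.1862) = 0.843.
(a) OCl⁻ = (1 − 0.843) × 1.42 ppm = 0.2229 ppm.

(b) Volume: 277,000 US gal × 3.785 L/gal = 1,048,445 L.
(b) Alkalinity to add: (87 − 66) = 21 mg/L as CaCO₃ × 1,048,445 L = 22,020 g as CaCO₃.
(b) Equivalents: 22,020 g ÷ 50 g/eq = 440.3 eq.
(b) NaHCO₃ supplies 1 eq per mole → 440.3 mol.
(b) Mass: 440.3 mol × 84 g/mol = 36,990 g.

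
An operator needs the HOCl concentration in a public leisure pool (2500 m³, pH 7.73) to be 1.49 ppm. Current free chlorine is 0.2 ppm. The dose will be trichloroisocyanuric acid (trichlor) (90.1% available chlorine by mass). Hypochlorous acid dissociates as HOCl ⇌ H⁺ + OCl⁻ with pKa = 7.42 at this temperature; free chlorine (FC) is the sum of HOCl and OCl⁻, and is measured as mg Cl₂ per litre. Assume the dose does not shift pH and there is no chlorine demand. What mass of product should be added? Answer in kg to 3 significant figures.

12.0 kg

Volume: 2500 m³ = 2,500,000 L.
[OCl⁻]/[HOCl] = 10^(pH − pKa) = 10^(7.73 − 7.42) = 2.042; fraction as HOCl = 1/(1 + 2.042) = 0.3288.
Free chlorine required for 1.49 ppm HOCl: 1.49 / 0.3288 = 4.532 ppm.
FC to add: 4.532 − 0.2 = 4.332 mg/L as Cl₂.
Cl₂ equivalent: 4.332 mg/L × 2,500,000 L = 10,830 g.
Product at 90.1% available Cl: 10,830 / 0.901 = 12,020 g.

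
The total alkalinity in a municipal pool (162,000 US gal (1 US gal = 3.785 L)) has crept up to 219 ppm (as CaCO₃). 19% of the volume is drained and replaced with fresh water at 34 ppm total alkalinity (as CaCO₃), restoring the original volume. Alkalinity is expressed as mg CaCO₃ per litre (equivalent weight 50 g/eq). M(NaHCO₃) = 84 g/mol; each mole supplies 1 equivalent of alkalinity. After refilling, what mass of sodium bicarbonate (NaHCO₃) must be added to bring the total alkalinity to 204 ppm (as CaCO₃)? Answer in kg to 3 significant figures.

20.8 kg

Volume: 162,000 US gal × 3.785 L/gal = 613,170 L.
After draining 19% and refilling: 219 × 0.81 + 34 × 0.19 = 183.85 ppm.
Deficit to target: 204 − 183.85 = 20.15 mg/L.
As CaCO₃: 20.15 mg/L × 613,170 L = 12,360 g; ÷ 50 g/eq ÷ 1 = 247.1 mol NaHCO₃.
Mass: 247.1 × 84 = 20,760 g.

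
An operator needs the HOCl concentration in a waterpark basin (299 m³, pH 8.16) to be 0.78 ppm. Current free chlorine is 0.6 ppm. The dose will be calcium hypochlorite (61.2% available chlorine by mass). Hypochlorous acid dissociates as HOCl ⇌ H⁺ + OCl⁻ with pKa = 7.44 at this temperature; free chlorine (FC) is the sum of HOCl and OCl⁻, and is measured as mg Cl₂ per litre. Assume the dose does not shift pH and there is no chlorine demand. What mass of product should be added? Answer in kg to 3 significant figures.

2.09 kg

Volume: 299 m³ = 299,000 L.
[OCl⁻]/[HOCl] = 10^(pH − pKa) = 10^(8.16 − 7.44) = 5.248; fraction as HOCl = 1/(1 + 5.248) = 0.16.
Free chlorine required for 0.78 ppm HOCl: 0.78 / 0.16 = 4.873 ppm.
FC to add: 4.873 − 0.6 = 4.273 mg/L as Cl₂.
Cl₂ equivalent: 4.273 mg/L × 299,000 L = 1278 g.
Product at 61.2% available Cl: 1278 / 0.612 = 2088 g.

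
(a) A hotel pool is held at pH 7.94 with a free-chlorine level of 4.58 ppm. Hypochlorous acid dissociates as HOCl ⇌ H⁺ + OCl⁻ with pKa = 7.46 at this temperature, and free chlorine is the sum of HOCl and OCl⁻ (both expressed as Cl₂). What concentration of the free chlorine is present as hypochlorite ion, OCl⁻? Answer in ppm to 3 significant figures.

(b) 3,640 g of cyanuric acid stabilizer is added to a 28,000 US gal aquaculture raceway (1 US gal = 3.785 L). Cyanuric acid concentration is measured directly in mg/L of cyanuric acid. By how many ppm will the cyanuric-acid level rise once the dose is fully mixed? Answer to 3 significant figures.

(a) [OCl⁻]/[HOCl] = 10^(pH − pKa) = 10^(7.94 − 7.46) = 10^0.48 = 3.02.
(a) Fraction as HOCl = 1 / (1 + 3.02) = 0.2488.
(a) OCl⁻ = (1 − 0.2488) × 4.58 ppm = 3.441 ppm.

(b) Volume: 28,000 US gal × 3.785 L/gal = 105,980 L.
(b) Rise: 3,640 g / 105,980 L × 1000 = 34.35 mg/L.

(a) 3.44 ppm; (b) 34.3 ppm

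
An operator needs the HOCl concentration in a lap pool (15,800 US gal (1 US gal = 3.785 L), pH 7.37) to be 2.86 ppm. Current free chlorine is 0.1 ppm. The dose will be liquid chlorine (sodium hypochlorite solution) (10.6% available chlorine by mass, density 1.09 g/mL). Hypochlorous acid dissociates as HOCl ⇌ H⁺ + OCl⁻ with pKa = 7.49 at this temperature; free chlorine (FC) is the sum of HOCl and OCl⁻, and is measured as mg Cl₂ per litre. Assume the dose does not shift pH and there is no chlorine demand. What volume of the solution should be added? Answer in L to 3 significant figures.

2.55 L

Volume: 15,800 US gal × 3.785 L/gal = 59,803 L.
[OCl⁻]/[HOCl] = 10^(pH − pKa) = 10^(7.37 − 7.49) = 0.7586; fraction as HOCl = 1/(1 + 0.7586) = 0.5686.
Free chlorine required for 2.86 ppm HOCl: 2.86 / 0.5686 = 5.03 ppm.
FC to add: 5.03 − 0.1 = 4.93 mg/L as Cl₂.
Cl₂ equivalent: 4.93 mg/L × 59,803 L = 294.8 g.
Product at 10.6% available Cl: 294.8 / 0.106 = 2781 g.
Volume: 2781 g ÷ 1.09 g/mL = 2552 mL.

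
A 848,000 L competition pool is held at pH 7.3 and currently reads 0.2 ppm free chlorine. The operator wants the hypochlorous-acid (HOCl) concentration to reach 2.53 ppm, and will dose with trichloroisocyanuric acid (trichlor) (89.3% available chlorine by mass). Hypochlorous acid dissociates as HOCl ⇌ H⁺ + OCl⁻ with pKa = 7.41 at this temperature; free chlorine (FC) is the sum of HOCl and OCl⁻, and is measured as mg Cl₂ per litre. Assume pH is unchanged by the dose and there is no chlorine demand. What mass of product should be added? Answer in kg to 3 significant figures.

4.08 kg

[OCl⁻]/[HOCl] = 10^(pH − pKa) = 10^(7.3 − 7.41) = 0.7762; fraction as HOCl = 1/(1 + 0.7762) = 0.563.
Free chlorine required for 2.53 ppm HOCl: 2.53 / 0.563 = 4.494 ppm.
FC to add: 4.494 − 0.2 = 4.294 mg/L as Cl₂.
Cl₂ equivalent: 4.294 mg/L × 848,000 L = 3641 g.
Product at 89.3% available Cl: 3641 / 0.893 = 4078 g.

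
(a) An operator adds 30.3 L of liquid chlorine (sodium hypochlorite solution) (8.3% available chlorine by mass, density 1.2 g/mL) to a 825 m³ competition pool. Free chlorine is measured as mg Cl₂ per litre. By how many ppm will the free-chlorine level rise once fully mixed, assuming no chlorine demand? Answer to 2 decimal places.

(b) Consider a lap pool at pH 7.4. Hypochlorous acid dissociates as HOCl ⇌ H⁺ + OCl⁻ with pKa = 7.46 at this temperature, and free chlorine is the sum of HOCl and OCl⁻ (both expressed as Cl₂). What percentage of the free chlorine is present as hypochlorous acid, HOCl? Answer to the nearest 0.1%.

(a) 3.66 ppm; (b) 53.4%

(a) Volume: 825 m³ = 825,000 L.
(a) Mass of solution: 30.3 L × 1000 mL/L × 1.2 g/mL = 36,360 g.
(a) Available chlorine delivered: 36,360 g × 0.083 = 3018 g as Cl₂.
(a) Concentration rise: 3018 g / 825,000 L = 3.658 mg/L = 3.66 ppm.

(b) [OCl⁻]/[HOCl] = 10^(pH − pKa) = 10^(7.4 − 7.46) = 10^-0.06 = 0.871.
(b) Fraction as HOCl = 1 / (1 + 0.871) = 0.5345.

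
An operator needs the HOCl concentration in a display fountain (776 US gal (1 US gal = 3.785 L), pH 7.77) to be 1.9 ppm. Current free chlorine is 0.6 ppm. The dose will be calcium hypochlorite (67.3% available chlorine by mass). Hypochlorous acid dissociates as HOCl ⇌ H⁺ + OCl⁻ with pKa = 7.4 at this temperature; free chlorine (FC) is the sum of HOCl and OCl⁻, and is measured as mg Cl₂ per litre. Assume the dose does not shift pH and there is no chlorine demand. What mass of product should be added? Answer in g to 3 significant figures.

25.1 g

Volume: 776 US gal × 3.785 L/gal = 2,937 L.
[OCl⁻]/[HOCl] = 10^(pH − pKa) = 10^(7.77 − 7.4) = 2.344; fraction as HOCl = 1/(1 + 2.344) = 0.299.
Free chlorine required for 1.9 ppm HOCl: 1.9 / 0.299 = 6.354 ppm.
FC to add: 6.354 − 0.6 = 5.754 mg/L as Cl₂.
Cl₂ equivalent: 5.754 mg/L × 2,937 L = 16.9 g.
Product at 67.3% available Cl: 16.9 / 0.673 = 25.11 g.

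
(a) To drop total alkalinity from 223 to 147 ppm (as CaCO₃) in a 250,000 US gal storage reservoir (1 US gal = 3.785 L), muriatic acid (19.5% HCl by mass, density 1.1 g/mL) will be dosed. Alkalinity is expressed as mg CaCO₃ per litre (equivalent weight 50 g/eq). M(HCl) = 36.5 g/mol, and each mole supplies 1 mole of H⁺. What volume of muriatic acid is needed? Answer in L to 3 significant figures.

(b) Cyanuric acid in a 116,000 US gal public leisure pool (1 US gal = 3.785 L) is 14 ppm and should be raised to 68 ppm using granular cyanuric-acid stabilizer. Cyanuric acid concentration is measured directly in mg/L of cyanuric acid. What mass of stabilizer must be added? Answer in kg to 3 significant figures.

(a) Volume: 250,000 US gal × 3.785 L/gal = 946,250 L.
(a) Alkalinity to neutralize: (223 − 147) = 76 mg/L as CaCO₃ × 946,250 L = 71,920 g as CaCO₃.
(a) Equivalents of H⁺ required: 71,920 ÷ 50 g/eq = 1438 eq = 1438 mol HCl.
(a) Mass of HCl: 1438 × 36.5 = 52,500 g.
(a) Mass of 19.5% solution: 52,500 / 0.195 = 269,200 g.
(a) Volume: 269,200 g ÷ 1.1 g/mL = 244,700 mL.

(b) Volume: 116,000 US gal × 3.785 L/gal = 439,060 L.
(b) CYA to add: (68 − 14) = 54 mg/L × 439,060 L = 23,710 g cyanuric acid.

(a) 245 L; (b) 23.7 kg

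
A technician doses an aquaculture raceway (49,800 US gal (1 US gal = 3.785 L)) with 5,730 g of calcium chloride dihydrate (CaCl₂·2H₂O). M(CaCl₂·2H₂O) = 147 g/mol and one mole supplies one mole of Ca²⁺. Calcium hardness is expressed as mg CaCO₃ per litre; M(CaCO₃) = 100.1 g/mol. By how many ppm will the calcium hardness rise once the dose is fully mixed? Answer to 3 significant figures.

20.7 ppm

Volume: 49,800 US gal × 3.785 L/gal = 188,493 L.
Moles of Ca²⁺: 5,730 g ÷ 147 g/mol = 38.98 mol.
As CaCO₃: 38.98 mol × 100.1 g/mol = 3902 g.
Rise: 3902 g / 188,493 L × 1000 = 20.7 mg/L.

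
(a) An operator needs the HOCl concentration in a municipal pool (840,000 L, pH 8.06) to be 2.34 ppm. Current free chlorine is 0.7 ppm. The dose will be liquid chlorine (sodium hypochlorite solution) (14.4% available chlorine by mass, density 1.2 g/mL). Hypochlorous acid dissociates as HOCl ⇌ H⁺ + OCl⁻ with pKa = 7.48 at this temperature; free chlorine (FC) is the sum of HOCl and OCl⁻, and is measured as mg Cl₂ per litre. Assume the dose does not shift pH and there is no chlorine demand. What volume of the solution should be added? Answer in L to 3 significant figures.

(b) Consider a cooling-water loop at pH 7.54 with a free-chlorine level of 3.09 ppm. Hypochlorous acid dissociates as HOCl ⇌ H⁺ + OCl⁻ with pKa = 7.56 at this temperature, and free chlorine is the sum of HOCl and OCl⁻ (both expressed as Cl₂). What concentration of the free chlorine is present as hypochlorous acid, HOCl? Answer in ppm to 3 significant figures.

(a) 51.2 L; (b) 1.58 ppm

(a) [OCl⁻]/[HOCl] = 10^(pH − pKa) = 10^(8.06 − 7.48) = 3.802; fraction as HOCl = 1/(1 + 3.802) = 0.2083.
(a) Free chlorine required for 2.34 ppm HOCl: 2.34 / 0.2083 = 11.24 ppm.
(a) FC to add: 11.24 − 0.7 = 10.54 mg/L as Cl₂.
(a) Cl₂ equivalent: 10.54 mg/L × 840,000 L = 8851 g.
(a) Product at 14.4% available Cl: 8851 / 0.144 = 61,460 g.
(a) Volume: 61,460 g ÷ 1.2 g/mL = 51,220 mL.

(b) [OCl⁻]/[HOCl] = 10^(pH − pKa) = 10^(7.54 − 7.56) = 10^-0.02 = 0.955.
(b) Fraction as HOCl = 1 / (1 + 0.955) = 0.5115.
(b) HOCl = 0.5115 × 3.09 ppm = 1.581 ppm.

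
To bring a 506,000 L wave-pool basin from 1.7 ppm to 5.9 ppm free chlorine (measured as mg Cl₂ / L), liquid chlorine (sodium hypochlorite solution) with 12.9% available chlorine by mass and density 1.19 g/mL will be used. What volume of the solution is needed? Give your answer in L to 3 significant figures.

13.8 L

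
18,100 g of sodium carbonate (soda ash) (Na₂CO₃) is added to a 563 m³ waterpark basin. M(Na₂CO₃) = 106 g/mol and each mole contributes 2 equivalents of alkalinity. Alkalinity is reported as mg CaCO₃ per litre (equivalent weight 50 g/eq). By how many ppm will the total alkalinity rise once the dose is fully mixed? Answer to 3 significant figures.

Volume: 563 m³ = 563,000 L.
Moles of Na₂CO₃: 18,100 g ÷ 106 g/mol = 170.8 mol → 341.5 eq of alkalinity.
As CaCO₃: 341.5 eq × 50 g/eq = 17,080 g.
Rise: 17,080 g / 563,000 L × 1000 = 30.33 mg/L.

30.3 ppm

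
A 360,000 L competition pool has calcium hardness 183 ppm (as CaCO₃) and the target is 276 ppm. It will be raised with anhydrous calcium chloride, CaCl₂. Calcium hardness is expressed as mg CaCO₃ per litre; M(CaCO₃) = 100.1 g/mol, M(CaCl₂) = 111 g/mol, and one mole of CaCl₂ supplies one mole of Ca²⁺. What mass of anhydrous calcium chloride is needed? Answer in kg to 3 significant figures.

Hardness to add: (276 − 183) = 93 mg/L as CaCO₃ × 360,000 L = 33,480 g as CaCO₃.
Moles of Ca²⁺ (1 mol Ca²⁺ ≡ 1 mol CaCO₃): 33,480 / 100.1 g/mol = 334.5 mol.
Mass of CaCl₂: 334.5 × 111 = 37,130 g.

37.1 kg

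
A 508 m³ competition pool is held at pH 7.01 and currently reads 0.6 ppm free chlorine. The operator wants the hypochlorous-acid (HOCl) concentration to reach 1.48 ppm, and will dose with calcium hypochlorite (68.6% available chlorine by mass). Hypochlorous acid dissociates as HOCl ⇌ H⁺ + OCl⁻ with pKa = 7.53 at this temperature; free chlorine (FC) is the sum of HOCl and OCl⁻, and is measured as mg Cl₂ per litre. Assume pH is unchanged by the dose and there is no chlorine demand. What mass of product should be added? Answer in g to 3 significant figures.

983 g

Volume: 508 m³ = 508,000 L.
[OCl⁻]/[HOCl] = 10^(pH − pKa) = 10^(7.01 − 7.53) = 0.302; fraction as HOCl = 1/(1 + 0.302) = 0.7681.
Free chlorine required for 1.48 ppm HOCl: 1.48 / 0.7681 = 1.927 ppm.
FC to add: 1.927 − 0.6 = 1.327 mg/L as Cl₂.
Cl₂ equivalent: 1.327 mg/L × 508,000 L = 674.1 g.
Product at 68.6% available Cl: 674.1 / 0.686 = 982.6 g.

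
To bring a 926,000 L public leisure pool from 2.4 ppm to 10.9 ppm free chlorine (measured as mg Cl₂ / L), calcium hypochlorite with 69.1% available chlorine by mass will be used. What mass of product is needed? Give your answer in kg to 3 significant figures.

Chlorine deficit: 10.9 − 2.4 = 8.5 ppm = 8.5 mg/L as Cl₂.
Cl₂ equivalent needed: 8.5 mg/L × 926,000 L = 7,871,000 mg = 7871 g.
Product at 69.1% available chlorine: 7871 / 0.691 = 11,390 g.

11.4 kg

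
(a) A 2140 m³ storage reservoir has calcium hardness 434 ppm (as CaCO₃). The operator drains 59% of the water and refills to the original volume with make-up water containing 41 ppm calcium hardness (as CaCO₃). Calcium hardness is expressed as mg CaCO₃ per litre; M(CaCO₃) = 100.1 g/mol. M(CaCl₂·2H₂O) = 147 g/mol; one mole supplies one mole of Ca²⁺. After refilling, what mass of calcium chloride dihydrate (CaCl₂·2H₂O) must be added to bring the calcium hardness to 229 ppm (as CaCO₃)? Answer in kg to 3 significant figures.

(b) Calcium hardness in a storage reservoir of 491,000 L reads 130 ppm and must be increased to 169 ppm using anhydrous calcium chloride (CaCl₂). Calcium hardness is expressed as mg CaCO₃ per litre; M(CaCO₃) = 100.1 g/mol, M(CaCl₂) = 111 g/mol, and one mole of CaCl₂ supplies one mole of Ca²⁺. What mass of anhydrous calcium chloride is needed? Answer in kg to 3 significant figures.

(a) 84.4 kg; (b) 21.2 kg

(a) Volume: 2140 m³ = 2,140,000 L.
(a) After draining 59% and refilling: 434 × 0.41 + 41 × 0.59 = 202.13 ppm.
(a) Deficit to target: 229 − 202.13 = 26.87 mg/L.
(a) As CaCO₃: 26.87 mg/L × 2,140,000 L = 57,500 g; ÷ 100.1 = 574.4 mol Ca²⁺.
(a) Mass: 574.4 × 147 = 84,440 g.

(b) Hardness to add: (169 − 130) = 39 mg/L as CaCO₃ × 491,000 L = 19,150 g as CaCO₃.
(b) Moles of Ca²⁺ (1 mol Ca²⁺ ≡ 1 mol CaCO₃): 19,150 / 100.1 g/mol = 191.3 mol.
(b) Mass of CaCl₂: 191.3 × 111 = 21,230 g.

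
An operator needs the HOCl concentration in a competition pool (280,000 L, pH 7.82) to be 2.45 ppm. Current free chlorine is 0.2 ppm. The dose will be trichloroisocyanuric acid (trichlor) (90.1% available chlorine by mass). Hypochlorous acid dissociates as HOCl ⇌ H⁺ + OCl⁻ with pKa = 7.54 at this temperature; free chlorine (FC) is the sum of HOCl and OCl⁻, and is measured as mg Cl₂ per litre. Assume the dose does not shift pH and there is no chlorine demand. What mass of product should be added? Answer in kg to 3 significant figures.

[OCl⁻]/[HOCl] = 10^(pH − pKa) = 10^(7.82 − 7.54) = 1.905; fraction as HOCl = 1/(1 + 1.905) = 0.3442.
Free chlorine required for 2.45 ppm HOCl: 2.45 / 0.3442 = 7.118 ppm.
FC to add: 7.118 − 0.2 = 6.918 mg/L as Cl₂.
Cl₂ equivalent: 6.918 mg/L × 280,000 L = 1937 g.
Product at 90.1% available Cl: 1937 / 0.901 = 2150 g.

2.15 kg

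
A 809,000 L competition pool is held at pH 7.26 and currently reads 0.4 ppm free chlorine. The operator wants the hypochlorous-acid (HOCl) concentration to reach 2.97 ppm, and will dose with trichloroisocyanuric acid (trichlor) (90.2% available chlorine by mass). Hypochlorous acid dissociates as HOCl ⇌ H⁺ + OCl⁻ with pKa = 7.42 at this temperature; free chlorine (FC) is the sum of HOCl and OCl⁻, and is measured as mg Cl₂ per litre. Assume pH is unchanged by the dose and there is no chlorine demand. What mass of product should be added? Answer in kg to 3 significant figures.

[OCl⁻]/[HOCl] = 10^(pH − pKa) = 10^(7.26 − 7.42) = 0.6918; fraction as HOCl = 1/(1 + 0.6918) = 0.5911.
Free chlorine required for 2.97 ppm HOCl: 2.97 / 0.5911 = 5.025 ppm.
FC to add: 5.025 − 0.4 = 4.625 mg/L as Cl₂.
Cl₂ equivalent: 4.625 mg/L × 809,000 L = 3741 g.
Product at 90.2% available Cl: 3741 / 0.902 = 4148 g.

4.15 kg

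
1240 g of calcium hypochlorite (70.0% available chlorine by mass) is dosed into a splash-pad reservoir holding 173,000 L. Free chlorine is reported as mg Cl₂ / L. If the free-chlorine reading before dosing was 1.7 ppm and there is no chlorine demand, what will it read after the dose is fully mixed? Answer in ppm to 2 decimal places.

Available chlorine delivered: 1240 g × 0.7 = 868 g as Cl₂.
Concentration rise: 868 g / 173,000 L = 5.017 mg/L = 5.02 ppm.
Final FC: 1.7 + 5.02 = 6.72 ppm.

6.72 ppm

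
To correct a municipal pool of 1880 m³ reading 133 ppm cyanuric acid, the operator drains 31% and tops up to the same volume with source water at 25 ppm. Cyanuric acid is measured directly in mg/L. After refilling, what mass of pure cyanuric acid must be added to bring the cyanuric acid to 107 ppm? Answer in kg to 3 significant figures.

14.1 kg

Volume: 1880 m³ = 1,880,000 L.
After draining 31% and refilling: 133 × 0.69 + 25 × 0.31 = 99.52 ppm.
Deficit to target: 107 − 99.52 = 7.48 mg/L.
Mass: 7.48 mg/L × 1,880,000 L = 14,060 g cyanuric acid.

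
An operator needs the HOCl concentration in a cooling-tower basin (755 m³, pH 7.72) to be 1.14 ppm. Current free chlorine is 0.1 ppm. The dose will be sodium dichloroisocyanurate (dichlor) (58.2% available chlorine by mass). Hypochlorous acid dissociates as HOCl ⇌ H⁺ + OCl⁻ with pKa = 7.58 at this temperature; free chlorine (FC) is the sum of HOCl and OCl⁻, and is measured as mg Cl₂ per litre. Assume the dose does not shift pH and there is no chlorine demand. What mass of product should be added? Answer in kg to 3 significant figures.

3.39 kg

Volume: 755 m³ = 755,000 L.
[OCl⁻]/[HOCl] = 10^(pH − pKa) = 10^(7.72 − 7.58) = 1.38; fraction as HOCl = 1/(1 + 1.38) = 0.4201.
Free chlorine required for 1.14 ppm HOCl: 1.14 / 0.4201 = 2.714 ppm.
FC to add: 2.714 − 0.1 = 2.614 mg/L as Cl₂.
Cl₂ equivalent: 2.614 mg/L × 755,000 L = 1973 g.
Product at 58.2% available Cl: 1973 / 0.582 = 3391 g.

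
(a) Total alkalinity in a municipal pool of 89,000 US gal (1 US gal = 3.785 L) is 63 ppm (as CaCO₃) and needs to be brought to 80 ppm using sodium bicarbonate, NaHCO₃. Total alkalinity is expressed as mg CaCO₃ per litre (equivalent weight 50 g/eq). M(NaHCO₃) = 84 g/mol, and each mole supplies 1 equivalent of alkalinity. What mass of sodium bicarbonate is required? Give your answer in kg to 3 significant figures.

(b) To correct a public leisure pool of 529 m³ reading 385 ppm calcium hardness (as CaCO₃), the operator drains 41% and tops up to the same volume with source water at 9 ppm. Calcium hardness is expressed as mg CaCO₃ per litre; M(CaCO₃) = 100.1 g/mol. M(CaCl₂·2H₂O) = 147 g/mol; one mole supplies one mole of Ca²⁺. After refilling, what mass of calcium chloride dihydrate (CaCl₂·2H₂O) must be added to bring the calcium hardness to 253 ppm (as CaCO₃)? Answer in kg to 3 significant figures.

(a) Volume: 89,000 US gal × 3.785 L/gal = 336,865 L.
(a) Alkalinity to add: (80 − 63) = 17 mg/L as CaCO₃ × 336,865 L = 5727 g as CaCO₃.
(a) Equivalents: 5727 g ÷ 50 g/eq = 114.5 eq.
(a) NaHCO₃ supplies 1 eq per mole → 114.5 mol.
(a) Mass: 114.5 mol × 84 g/mol = 9621 g.

(b) Volume: 529 m³ = 529,000 L.
(b) After draining 41% and refilling: 385 × 0.59 + 9 × 0.41 = 230.84 ppm.
(b) Deficit to target: 253 − 230.84 = 22.16 mg/L.
(b) As CaCO₃: 22.16 mg/L × 529,000 L = 11,720 g; ÷ 100.1 = 117.1 mol Ca²⁺.
(b) Mass: 117.1 × 147 = 17,220 g.

(a) 9.62 kg; (b) 17.2 kg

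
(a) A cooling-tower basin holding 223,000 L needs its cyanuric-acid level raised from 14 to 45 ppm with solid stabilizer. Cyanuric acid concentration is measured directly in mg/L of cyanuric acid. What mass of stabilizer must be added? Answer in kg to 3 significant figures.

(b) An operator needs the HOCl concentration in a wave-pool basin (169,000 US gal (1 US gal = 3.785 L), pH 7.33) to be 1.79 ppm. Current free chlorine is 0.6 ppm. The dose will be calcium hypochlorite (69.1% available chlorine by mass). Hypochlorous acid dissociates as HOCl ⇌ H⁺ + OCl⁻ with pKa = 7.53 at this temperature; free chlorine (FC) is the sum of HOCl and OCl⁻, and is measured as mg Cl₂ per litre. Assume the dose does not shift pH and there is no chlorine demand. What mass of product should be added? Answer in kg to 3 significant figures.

(a) 6.91 kg; (b) 2.15 kg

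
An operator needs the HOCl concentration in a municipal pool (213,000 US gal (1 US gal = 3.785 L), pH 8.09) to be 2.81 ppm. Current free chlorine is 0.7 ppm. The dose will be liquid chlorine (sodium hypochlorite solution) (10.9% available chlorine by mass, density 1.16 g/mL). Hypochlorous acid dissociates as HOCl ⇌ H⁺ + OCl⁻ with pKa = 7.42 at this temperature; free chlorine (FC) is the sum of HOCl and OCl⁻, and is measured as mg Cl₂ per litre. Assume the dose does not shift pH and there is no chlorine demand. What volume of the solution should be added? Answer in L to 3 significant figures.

97.3 L

Volume: 213,000 US gal × 3.785 L/gal = 806,205 L.
[OCl⁻]/[HOCl] = 10^(pH − pKa) = 10^(8.09 − 7.42) = 4.677; fraction as HOCl = 1/(1 + 4.677) = 0.1761.
Free chlorine required for 2.81 ppm HOCl: 2.81 / 0.1761 = 15.95 ppm.
FC to add: 15.95 − 0.7 = 15.25 mg/L as Cl₂.
Cl₂ equivalent: 15.25 mg/L × 806,205 L = 12,300 g.
Product at 10.9% available Cl: 12,300 / 0.109 = 112,800 g.
Volume: 112,800 g ÷ 1.16 g/mL = 97,260 mL.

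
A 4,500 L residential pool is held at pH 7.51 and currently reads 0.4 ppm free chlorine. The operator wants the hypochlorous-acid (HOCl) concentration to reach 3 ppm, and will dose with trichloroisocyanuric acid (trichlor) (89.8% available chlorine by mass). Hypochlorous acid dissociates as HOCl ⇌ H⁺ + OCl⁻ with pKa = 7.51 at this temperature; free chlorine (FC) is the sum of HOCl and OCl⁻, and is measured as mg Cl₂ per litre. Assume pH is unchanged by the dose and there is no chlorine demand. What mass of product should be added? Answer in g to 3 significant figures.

28.1 g

[OCl⁻]/[HOCl] = 10^(pH − pKa) = 10^(7.51 − 7.51) = 1; fraction as HOCl = 1/(1 + 1) = 0.5.
Free chlorine required for 3 ppm HOCl: 3 / 0.5 = 6 ppm.
FC to add: 6 − 0.4 = 5.6 mg/L as Cl₂.
Cl₂ equivalent: 5.6 mg/L × 4,500 L = 25.2 g.
Product at 89.8% available Cl: 25.2 / 0.898 = 28.06 g.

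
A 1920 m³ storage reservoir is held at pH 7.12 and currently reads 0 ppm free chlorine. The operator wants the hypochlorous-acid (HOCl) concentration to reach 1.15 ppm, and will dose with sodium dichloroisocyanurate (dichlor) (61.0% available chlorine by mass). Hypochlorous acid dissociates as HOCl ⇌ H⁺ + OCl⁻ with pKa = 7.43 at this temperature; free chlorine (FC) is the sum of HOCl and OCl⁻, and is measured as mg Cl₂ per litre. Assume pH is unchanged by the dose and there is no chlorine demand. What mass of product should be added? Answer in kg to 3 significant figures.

5.39 kg

Volume: 1920 m³ = 1,920,000 L.
[OCl⁻]/[HOCl] = 10^(pH − pKa) = 10^(7.12 − 7.43) = 0.4898; fraction as HOCl = 1/(1 + 0.4898) = 0.6712.
Free chlorine required for 1.15 ppm HOCl: 1.15 / 0.6712 = 1.713 ppm.
FC to add: 1.713 − 0 = 1.713 mg/L as Cl₂.
Cl₂ equivalent: 1.713 mg/L × 1,920,000 L = 3289 g.
Product at 61.0% available Cl: 3289 / 0.61 = 5393 g.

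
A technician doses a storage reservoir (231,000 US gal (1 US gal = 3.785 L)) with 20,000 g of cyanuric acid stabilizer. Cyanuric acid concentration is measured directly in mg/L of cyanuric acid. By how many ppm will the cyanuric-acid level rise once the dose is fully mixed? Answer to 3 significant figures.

Volume: 231,000 US gal × 3.785 L/gal = 874,335 L.
Rise: 20,000 g / 874,335 L × 1000 = 22.87 mg/L.

22.9 ppm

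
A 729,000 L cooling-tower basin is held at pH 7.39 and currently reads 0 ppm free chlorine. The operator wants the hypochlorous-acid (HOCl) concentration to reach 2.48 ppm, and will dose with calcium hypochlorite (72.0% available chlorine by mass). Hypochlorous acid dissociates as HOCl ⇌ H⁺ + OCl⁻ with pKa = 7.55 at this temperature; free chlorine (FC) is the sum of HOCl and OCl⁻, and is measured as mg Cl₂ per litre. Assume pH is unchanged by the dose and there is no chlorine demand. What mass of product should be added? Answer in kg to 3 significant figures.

[OCl⁻]/[HOCl] = 10^(pH − pKa) = 10^(7.39 − 7.55) = 0.6918; fraction as HOCl = 1/(1 + 0.6918) = 0.5911.
Free chlorine required for 2.48 ppm HOCl: 2.48 / 0.5911 = 4.196 ppm.
FC to add: 4.196 − 0 = 4.196 mg/L as Cl₂.
Cl₂ equivalent: 4.196 mg/L × 729,000 L = 3059 g.
Product at 72.0% available Cl: 3059 / 0.72 = 4248 g.

4.25 kg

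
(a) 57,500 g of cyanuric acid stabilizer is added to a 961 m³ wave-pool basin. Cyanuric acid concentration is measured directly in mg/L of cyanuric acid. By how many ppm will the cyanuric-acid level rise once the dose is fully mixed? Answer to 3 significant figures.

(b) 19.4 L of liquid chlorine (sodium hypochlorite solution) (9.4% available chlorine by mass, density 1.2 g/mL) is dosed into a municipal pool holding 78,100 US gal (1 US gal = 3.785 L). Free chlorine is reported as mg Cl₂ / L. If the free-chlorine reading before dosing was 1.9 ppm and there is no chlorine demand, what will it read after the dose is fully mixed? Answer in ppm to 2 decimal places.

(a) Volume: 961 m³ = 961,000 L.
(a) Rise: 57,500 g / 961,000 L × 1000 = 59.83 mg/L.

(b) Volume: 78,100 US gal × 3.785 L/gal = 295,608 L.
(b) Mass of solution: 19.4 L × 1000 mL/L × 1.2 g/mL = 23,280 g.
(b) Available chlorine delivered: 23,280 g × 0.094 = 2188 g as Cl₂.
(b) Concentration rise: 2188 g / 295,608 L = 7.403 mg/L = 7.40 ppm.
(b) Final FC: 1.9 + 7.40 = 9.30 ppm.

(a) 59.8 ppm; (b) 9.30 ppm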